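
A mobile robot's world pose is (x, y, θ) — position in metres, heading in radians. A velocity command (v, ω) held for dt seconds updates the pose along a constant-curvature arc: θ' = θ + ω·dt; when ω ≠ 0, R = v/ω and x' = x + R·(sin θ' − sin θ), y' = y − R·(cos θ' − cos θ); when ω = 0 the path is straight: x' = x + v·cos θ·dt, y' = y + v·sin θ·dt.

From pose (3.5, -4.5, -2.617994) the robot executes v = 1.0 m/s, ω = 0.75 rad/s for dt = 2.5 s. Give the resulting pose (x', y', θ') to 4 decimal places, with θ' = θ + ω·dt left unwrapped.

θ' = -2.6180 + 0.75·2.5 = -0.7430
R = v/ω = 1.0/0.75 = 1.3333
x' = 3.5 + 1.3333·(sin -0.7430 − sin -2.6180) = 3.2647
y' = -4.5 − 1.3333·(cos -0.7430 − cos -2.6180) = -6.6366

(3.2647, -6.6366, -0.7430)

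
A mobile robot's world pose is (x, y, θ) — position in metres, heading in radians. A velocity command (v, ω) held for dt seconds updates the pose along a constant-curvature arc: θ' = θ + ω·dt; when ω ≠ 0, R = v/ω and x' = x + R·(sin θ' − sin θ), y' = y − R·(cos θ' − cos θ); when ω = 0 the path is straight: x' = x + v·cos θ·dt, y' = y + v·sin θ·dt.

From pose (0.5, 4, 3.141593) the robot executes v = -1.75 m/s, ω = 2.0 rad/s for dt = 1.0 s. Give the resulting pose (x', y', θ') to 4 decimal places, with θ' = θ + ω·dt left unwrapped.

(1.2956, 5.2391, 5.1416)

θ' = 3.1416 + 2.0·1.0 = 5.1416
R = v/ω = -1.75/2.0 = -0.8750
x' = 0.5 + -0.8750·(sin 5.1416 − sin 3.1416) = 1.2956
y' = 4 − -0.8750·(cos 5.1416 − cos 3.1416) = 5.2391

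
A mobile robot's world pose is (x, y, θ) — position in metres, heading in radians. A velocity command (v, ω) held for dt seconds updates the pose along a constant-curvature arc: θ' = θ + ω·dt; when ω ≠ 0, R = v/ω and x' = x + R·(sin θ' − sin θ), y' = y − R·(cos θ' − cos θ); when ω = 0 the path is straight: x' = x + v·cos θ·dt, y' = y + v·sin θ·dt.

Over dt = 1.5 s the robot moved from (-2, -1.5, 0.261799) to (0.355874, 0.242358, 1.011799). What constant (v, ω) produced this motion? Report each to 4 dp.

v = 2.0000, ω = 0.5000

Δθ = 1.011799 − 0.261799 = 0.750000
ω = Δθ/dt = 0.750000/1.5 = 0.5000
R = Δx/(sin θ' − sin θ) = 4.0000
v = R·ω = 4.0000·0.5000 = 2.0000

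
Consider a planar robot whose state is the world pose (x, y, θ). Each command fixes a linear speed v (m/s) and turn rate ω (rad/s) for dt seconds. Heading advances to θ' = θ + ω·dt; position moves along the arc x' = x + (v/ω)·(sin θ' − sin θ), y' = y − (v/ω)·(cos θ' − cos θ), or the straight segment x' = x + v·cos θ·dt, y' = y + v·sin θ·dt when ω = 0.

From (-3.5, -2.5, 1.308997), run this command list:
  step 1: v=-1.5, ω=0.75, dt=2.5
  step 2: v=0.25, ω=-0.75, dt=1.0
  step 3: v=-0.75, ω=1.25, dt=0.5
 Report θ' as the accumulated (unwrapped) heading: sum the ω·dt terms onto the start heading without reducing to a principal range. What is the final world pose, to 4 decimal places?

(-1.3737, -5.0781, 3.0590)

step 1: θ'=3.1840 (R=-2.0000) → pose (-1.4834, -5.0158, 3.1840)
step 2: θ'=2.4340 (R=-0.3333) → pose (-1.7142, -4.9361, 2.4340)
step 3: θ'=3.0590 (R=-0.6000) → pose (-1.3737, -5.0781, 3.0590)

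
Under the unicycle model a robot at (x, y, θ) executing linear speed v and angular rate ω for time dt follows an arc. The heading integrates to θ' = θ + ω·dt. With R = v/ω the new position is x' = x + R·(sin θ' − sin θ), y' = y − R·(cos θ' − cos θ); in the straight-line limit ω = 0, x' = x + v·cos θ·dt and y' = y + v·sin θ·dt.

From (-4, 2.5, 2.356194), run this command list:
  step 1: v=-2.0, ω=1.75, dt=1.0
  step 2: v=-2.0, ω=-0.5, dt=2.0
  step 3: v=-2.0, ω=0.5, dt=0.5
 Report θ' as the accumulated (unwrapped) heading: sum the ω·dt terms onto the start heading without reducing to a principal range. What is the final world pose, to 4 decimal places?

step 1: θ'=4.1062 (R=-1.1429) → pose (-2.2527, 2.6570, 4.1062)
step 2: θ'=3.1062 (R=4.0000) → pose (1.1762, 4.3755, 3.1062)
step 3: θ'=3.3562 (R=-4.0000) → pose (2.1696, 4.4647, 3.3562)

(2.1696, 4.4647, 3.3562)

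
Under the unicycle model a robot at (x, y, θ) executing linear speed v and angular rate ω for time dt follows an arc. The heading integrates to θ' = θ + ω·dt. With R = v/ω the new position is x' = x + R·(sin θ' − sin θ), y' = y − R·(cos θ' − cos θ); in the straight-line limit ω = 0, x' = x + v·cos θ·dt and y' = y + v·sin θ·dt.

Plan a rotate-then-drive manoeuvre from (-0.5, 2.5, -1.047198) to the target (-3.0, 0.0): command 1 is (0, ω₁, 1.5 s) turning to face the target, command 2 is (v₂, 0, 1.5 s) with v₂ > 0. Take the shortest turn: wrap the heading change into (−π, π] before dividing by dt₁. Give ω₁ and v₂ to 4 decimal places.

ω₁ = -0.8727, v₂ = 2.3570

heading to target = atan2(0−2.5, -3−-0.5) = -2.3562
Δθ = wrap(-2.3562 − -1.0472) = -1.3090; ω₁ = Δθ/dt₁ = -0.8727
distance = √((-3−-0.5)² + (0−2.5)²) = 3.5355; v₂ = distance/dt₂ = 2.3570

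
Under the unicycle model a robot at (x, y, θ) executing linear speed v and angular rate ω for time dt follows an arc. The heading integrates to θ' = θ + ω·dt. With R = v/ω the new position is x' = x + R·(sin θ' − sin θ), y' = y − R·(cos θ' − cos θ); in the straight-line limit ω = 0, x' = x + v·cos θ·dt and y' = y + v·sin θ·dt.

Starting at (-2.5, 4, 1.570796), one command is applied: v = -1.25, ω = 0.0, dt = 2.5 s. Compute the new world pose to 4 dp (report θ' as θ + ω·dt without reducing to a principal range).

θ' = 1.5708 + 0.0·2.5 = 1.5708
ω = 0 → straight: x' = -2.5 + -1.25·cos(1.5708)·2.5 = -2.5000
y' = 4 + -1.25·sin(1.5708)·2.5 = 0.8750

(-2.5000, 0.8750, 1.5708)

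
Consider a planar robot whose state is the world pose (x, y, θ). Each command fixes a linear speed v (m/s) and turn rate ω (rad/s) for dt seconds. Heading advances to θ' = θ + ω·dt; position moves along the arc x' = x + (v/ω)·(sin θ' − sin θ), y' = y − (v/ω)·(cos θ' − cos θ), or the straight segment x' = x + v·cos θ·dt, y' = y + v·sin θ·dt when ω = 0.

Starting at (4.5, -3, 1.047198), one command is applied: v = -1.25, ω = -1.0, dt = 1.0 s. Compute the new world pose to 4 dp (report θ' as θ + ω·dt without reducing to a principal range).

(3.4764, -3.6236, 0.0472)

θ' = 1.0472 + -1.0·1.0 = 0.0472
R = v/ω = -1.25/-1.0 = 1.2500
x' = 4.5 + 1.2500·(sin 0.0472 − sin 1.0472) = 3.4764
y' = -3 − 1.2500·(cos 0.0472 − cos 1.0472) = -3.6236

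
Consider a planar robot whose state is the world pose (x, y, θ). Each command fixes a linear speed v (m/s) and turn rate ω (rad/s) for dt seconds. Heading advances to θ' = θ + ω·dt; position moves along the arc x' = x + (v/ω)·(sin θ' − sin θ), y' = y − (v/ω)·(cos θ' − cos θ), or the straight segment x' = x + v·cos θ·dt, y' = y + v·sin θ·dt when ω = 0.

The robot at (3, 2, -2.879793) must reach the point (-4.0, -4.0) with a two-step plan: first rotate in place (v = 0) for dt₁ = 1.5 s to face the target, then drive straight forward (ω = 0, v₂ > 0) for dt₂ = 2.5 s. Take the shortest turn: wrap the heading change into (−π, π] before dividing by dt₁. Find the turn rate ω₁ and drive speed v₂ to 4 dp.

ω₁ = 0.2979, v₂ = 3.6878

heading to target = atan2(-4−2, -4−3) = -2.4330
Δθ = wrap(-2.4330 − -2.8798) = 0.4468; ω₁ = Δθ/dt₁ = 0.2979
distance = √((-4−3)² + (-4−2)²) = 9.2195; v₂ = distance/dt₂ = 3.6878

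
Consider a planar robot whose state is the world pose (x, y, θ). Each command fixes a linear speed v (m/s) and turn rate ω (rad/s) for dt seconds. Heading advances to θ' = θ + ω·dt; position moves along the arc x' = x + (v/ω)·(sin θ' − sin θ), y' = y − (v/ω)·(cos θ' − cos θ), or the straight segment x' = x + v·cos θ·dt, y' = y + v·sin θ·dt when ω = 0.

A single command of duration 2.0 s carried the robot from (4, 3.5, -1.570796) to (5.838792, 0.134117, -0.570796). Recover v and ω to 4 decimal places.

v = 2.0000, ω = 0.5000

Δθ = -0.570796 − -1.570796 = 1.000000
ω = Δθ/dt = 1.000000/2.0 = 0.5000
R = −Δy/(cos θ' − cos θ) = 4.0000
v = R·ω = 4.0000·0.5000 = 2.0000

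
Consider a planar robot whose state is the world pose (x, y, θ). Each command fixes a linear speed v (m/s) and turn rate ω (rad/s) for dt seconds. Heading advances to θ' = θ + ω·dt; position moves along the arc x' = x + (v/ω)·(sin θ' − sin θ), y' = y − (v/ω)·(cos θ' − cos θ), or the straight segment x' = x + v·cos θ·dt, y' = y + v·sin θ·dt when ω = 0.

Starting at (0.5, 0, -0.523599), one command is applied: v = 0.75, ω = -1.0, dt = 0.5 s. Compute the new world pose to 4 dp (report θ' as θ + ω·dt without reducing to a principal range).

θ' = -0.5236 + -1.0·0.5 = -1.0236
R = v/ω = 0.75/-1.0 = -0.7500
x' = 0.5 + -0.7500·(sin -1.0236 − sin -0.5236) = 0.7655
y' = 0 − -0.7500·(cos -1.0236 − cos -0.5236) = -0.2593

(0.7655, -0.2593, -1.0236)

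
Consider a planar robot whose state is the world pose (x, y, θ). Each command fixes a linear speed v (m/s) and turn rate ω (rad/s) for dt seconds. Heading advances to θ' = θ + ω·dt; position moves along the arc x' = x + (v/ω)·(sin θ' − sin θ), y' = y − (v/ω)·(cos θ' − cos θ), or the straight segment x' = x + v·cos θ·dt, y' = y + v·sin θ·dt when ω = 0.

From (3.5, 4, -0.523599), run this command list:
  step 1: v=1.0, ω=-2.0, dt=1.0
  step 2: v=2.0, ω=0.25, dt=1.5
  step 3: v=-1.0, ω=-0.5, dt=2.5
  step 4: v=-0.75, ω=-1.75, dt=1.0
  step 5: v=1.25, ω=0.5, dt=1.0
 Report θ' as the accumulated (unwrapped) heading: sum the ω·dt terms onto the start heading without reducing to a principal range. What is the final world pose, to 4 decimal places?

(4.1658, 2.4706, -4.6486)

step 1: θ'=-2.5236 (R=-0.5000) → pose (3.5397, 3.1595, -2.5236)
step 2: θ'=-2.1486 (R=8.0000) → pose (1.4736, 1.0086, -2.1486)
step 3: θ'=-3.3986 (R=2.0000) → pose (3.6573, 1.8505, -3.3986)
step 4: θ'=-5.1486 (R=0.4286) → pose (3.9368, 1.2550, -5.1486)
step 5: θ'=-4.6486 (R=2.5000) → pose (4.1658, 2.4706, -4.6486)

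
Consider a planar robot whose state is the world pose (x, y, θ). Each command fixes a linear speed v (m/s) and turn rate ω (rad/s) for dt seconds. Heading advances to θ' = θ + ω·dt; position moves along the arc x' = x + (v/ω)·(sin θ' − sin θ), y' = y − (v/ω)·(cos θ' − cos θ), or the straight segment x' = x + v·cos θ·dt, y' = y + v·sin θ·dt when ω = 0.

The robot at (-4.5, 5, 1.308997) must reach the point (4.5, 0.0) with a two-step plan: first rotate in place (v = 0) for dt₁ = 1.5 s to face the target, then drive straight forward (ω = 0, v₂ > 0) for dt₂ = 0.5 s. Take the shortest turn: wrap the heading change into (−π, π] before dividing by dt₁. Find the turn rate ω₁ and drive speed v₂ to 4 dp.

heading to target = atan2(0−5, 4.5−-4.5) = -0.5071
Δθ = wrap(-0.5071 − 1.3090) = -1.8161; ω₁ = Δθ/dt₁ = -1.2107
distance = √((4.5−-4.5)² + (0−5)²) = 10.2956; v₂ = distance/dt₂ = 20.5913

ω₁ = -1.2107, v₂ = 20.5913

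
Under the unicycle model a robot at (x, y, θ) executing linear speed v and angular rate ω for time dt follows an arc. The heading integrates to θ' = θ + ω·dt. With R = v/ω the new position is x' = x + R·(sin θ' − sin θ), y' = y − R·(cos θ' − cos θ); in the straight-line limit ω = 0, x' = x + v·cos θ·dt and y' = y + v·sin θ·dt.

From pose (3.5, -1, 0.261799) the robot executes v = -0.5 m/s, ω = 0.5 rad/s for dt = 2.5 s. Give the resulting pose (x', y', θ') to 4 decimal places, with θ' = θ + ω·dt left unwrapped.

(2.7606, -1.9070, 1.5118)

θ' = 0.2618 + 0.5·2.5 = 1.5118
R = v/ω = -0.5/0.5 = -1.0000
x' = 3.5 + -1.0000·(sin 1.5118 − sin 0.2618) = 2.7606
y' = -1 − -1.0000·(cos 1.5118 − cos 0.2618) = -1.9070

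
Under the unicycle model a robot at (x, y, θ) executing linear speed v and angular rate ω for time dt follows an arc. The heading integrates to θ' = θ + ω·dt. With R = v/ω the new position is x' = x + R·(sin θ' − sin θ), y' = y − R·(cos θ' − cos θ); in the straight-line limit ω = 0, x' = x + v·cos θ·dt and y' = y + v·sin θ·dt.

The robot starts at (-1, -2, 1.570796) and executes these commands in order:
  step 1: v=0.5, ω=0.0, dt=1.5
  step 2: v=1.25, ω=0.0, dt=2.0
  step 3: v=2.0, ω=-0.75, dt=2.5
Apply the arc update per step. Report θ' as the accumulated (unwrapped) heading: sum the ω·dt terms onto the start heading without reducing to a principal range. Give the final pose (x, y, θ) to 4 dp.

(2.4654, 3.7942, -0.3042)

step 1: θ'=1.5708 (straight) → pose (-1.0000, -1.2500, 1.5708)
step 2: θ'=1.5708 (straight) → pose (-1.0000, 1.2500, 1.5708)
step 3: θ'=-0.3042 (R=-2.6667) → pose (2.4654, 3.7942, -0.3042)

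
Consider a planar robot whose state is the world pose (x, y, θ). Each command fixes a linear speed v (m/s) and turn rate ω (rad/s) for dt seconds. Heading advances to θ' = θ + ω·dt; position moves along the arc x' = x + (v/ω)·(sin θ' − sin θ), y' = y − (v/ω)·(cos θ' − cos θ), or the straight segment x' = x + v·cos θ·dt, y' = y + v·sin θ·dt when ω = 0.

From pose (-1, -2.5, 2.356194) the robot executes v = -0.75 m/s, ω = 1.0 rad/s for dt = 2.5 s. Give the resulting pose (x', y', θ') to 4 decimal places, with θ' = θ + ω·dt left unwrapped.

(0.2726, -1.8622, 4.8562)

θ' = 2.3562 + 1.0·2.5 = 4.8562
R = v/ω = -0.75/1.0 = -0.7500
x' = -1 + -0.7500·(sin 4.8562 − sin 2.3562) = 0.2726
y' = -2.5 − -0.7500·(cos 4.8562 − cos 2.3562) = -1.8622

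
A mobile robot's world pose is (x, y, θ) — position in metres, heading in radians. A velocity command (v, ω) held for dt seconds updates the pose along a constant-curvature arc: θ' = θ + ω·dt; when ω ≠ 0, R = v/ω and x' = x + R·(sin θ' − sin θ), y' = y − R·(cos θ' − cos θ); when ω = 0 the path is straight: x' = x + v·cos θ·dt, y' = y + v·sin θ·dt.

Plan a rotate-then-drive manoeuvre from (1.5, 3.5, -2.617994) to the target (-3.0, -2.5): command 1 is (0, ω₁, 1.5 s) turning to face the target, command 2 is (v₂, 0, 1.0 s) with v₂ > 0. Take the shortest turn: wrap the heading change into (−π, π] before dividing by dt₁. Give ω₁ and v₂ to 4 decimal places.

heading to target = atan2(-2.5−3.5, -3−1.5) = -2.2143
Δθ = wrap(-2.2143 − -2.6180) = 0.4037; ω₁ = Δθ/dt₁ = 0.2691
distance = √((-3−1.5)² + (-2.5−3.5)²) = 7.5000; v₂ = distance/dt₂ = 7.5000

ω₁ = 0.2691, v₂ = 7.5000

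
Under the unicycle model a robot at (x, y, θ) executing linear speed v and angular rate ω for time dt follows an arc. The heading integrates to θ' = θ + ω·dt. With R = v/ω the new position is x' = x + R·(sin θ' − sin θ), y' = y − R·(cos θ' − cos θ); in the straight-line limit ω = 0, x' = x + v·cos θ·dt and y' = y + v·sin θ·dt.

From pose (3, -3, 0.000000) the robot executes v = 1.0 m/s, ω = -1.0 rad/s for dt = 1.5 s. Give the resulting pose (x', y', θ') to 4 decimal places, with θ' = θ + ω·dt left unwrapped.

(3.9975, -3.9293, -1.5000)

θ' = 0.0000 + -1.0·1.5 = -1.5000
R = v/ω = 1.0/-1.0 = -1.0000
x' = 3 + -1.0000·(sin -1.5000 − sin 0.0000) = 3.9975
y' = -3 − -1.0000·(cos -1.5000 − cos 0.0000) = -3.9293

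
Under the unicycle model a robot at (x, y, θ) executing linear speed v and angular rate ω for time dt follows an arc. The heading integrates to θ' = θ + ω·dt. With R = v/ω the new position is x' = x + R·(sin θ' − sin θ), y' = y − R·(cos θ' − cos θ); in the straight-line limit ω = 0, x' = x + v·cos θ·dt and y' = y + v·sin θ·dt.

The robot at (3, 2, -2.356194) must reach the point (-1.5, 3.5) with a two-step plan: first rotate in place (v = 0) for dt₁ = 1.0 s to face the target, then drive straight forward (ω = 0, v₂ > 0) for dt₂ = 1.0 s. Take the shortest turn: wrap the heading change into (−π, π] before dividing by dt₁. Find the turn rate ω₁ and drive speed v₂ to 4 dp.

heading to target = atan2(3.5−2, -1.5−3) = 2.8198
Δθ = wrap(2.8198 − -2.3562) = -1.1071; ω₁ = Δθ/dt₁ = -1.1071
distance = √((-1.5−3)² + (3.5−2)²) = 4.7434; v₂ = distance/dt₂ = 4.7434

ω₁ = -1.1071, v₂ = 4.7434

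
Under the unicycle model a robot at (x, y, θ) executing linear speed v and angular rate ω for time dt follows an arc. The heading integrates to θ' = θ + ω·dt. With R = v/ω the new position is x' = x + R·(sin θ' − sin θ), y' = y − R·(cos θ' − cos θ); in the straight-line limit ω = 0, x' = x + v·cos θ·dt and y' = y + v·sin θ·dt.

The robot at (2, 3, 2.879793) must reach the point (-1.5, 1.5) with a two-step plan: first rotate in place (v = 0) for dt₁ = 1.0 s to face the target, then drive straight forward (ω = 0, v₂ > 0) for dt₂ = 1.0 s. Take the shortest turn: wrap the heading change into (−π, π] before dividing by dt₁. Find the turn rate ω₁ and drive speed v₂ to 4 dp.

heading to target = atan2(1.5−3, -1.5−2) = -2.7367
Δθ = wrap(-2.7367 − 2.8798) = 0.6667; ω₁ = Δθ/dt₁ = 0.6667
distance = √((-1.5−2)² + (1.5−3)²) = 3.8079; v₂ = distance/dt₂ = 3.8079

ω₁ = 0.6667, v₂ = 3.8079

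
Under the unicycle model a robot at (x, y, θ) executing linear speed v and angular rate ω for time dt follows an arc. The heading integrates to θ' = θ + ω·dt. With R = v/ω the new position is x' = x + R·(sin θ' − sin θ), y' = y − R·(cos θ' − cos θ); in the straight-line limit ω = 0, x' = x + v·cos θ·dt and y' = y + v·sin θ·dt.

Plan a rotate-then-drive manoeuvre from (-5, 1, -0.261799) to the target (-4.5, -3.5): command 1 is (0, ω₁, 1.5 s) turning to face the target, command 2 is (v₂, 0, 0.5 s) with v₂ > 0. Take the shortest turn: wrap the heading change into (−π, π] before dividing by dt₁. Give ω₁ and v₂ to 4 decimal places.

ω₁ = -0.7989, v₂ = 9.0554

heading to target = atan2(-3.5−1, -4.5−-5) = -1.4601
Δθ = wrap(-1.4601 − -0.2618) = -1.1983; ω₁ = Δθ/dt₁ = -0.7989
distance = √((-4.5−-5)² + (-3.5−1)²) = 4.5277; v₂ = distance/dt₂ = 9.0554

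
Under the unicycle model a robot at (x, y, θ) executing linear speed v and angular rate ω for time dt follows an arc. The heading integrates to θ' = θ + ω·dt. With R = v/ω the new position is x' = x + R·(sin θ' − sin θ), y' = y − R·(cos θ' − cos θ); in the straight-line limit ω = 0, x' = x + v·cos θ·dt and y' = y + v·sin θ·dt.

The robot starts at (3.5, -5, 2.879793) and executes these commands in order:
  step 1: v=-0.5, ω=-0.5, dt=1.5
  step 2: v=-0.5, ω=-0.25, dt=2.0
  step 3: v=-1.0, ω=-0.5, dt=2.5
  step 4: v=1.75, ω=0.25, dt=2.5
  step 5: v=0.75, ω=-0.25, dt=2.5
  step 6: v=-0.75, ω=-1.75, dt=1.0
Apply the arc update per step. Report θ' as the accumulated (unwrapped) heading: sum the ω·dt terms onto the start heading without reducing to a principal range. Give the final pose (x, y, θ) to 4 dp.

step 1: θ'=2.1298 (R=1.0000) → pose (4.0890, -5.4356, 2.1298)
step 2: θ'=1.6298 (R=2.0000) → pose (4.3899, -6.3783, 1.6298)
step 3: θ'=0.3798 (R=2.0000) → pose (3.1348, -8.3537, 0.3798)
step 4: θ'=1.0048 (R=7.0000) → pose (6.4481, -5.6064, 1.0048)
step 5: θ'=0.3798 (R=-3.0000) → pose (7.8681, -4.4290, 0.3798)
step 6: θ'=-1.3702 (R=0.4286) → pose (7.2892, -4.1163, -1.3702)

(7.2892, -4.1163, -1.3702)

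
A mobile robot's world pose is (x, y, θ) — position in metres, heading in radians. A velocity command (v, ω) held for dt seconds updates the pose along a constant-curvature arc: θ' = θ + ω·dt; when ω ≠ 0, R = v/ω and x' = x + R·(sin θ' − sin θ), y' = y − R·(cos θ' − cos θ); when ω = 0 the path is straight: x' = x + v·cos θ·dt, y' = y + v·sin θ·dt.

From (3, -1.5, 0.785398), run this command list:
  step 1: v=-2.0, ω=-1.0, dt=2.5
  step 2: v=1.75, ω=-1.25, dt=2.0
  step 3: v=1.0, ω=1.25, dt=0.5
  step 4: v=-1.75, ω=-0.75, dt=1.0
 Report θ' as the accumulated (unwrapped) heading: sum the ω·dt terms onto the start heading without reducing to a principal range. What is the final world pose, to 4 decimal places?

(-2.2033, -1.1812, -4.3396)

step 1: θ'=-1.7146 (R=2.0000) → pose (-0.3936, 0.2008, -1.7146)
step 2: θ'=-4.2146 (R=-1.4000) → pose (-3.0092, -0.2670, -4.2146)
step 3: θ'=-3.5896 (R=0.8000) → pose (-3.3656, 0.0721, -3.5896)
step 4: θ'=-4.3396 (R=2.3333) → pose (-2.2033, -1.1812, -4.3396)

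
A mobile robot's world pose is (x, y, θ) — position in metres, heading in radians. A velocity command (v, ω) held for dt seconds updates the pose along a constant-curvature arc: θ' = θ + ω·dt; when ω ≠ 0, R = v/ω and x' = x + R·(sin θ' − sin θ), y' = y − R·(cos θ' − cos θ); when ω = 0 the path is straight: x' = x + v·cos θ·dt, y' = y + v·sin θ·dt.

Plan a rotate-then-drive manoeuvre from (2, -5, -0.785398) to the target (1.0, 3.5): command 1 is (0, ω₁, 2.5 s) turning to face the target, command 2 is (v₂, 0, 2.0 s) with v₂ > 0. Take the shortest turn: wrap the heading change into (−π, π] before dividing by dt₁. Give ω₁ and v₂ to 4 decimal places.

heading to target = atan2(3.5−-5, 1−2) = 1.6879
Δθ = wrap(1.6879 − -0.7854) = 2.4733; ω₁ = Δθ/dt₁ = 0.9893
distance = √((1−2)² + (3.5−-5)²) = 8.5586; v₂ = distance/dt₂ = 4.2793

ω₁ = 0.9893, v₂ = 4.2793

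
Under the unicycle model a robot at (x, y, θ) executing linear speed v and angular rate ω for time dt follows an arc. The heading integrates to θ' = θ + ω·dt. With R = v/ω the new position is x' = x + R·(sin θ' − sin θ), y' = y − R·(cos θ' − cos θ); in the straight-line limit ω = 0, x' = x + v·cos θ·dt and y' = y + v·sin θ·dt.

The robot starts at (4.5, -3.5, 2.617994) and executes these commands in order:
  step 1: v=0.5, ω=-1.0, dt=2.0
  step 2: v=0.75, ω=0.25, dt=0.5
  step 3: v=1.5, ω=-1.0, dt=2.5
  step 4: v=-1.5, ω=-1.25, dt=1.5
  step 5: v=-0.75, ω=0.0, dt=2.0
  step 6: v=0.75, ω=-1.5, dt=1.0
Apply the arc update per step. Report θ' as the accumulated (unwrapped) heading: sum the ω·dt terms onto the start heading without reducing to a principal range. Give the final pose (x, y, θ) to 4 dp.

(10.0869, -3.0314, -5.1320)

step 1: θ'=0.6180 (R=-0.5000) → pose (4.4603, -2.6595, 0.6180)
step 2: θ'=0.7430 (R=3.0000) → pose (4.7516, -2.4237, 0.7430)
step 3: θ'=-1.7570 (R=-1.5000) → pose (7.2404, -3.8061, -1.7570)
step 4: θ'=-3.6320 (R=1.2000) → pose (8.9848, -2.9696, -3.6320)
step 5: θ'=-3.6320 (straight) → pose (10.3080, -3.6761, -3.6320)
step 6: θ'=-5.1320 (R=-0.5000) → pose (10.0869, -3.0314, -5.1320)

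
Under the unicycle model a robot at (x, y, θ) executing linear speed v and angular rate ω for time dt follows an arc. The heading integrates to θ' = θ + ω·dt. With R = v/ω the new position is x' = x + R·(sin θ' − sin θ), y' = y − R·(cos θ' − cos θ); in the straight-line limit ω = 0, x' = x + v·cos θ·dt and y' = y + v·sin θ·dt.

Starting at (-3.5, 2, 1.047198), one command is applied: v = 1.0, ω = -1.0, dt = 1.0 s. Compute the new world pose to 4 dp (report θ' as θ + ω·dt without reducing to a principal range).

(-2.6812, 2.4989, 0.0472)

θ' = 1.0472 + -1.0·1.0 = 0.0472
R = v/ω = 1.0/-1.0 = -1.0000
x' = -3.5 + -1.0000·(sin 0.0472 − sin 1.0472) = -2.6812
y' = 2 − -1.0000·(cos 0.0472 − cos 1.0472) = 2.4989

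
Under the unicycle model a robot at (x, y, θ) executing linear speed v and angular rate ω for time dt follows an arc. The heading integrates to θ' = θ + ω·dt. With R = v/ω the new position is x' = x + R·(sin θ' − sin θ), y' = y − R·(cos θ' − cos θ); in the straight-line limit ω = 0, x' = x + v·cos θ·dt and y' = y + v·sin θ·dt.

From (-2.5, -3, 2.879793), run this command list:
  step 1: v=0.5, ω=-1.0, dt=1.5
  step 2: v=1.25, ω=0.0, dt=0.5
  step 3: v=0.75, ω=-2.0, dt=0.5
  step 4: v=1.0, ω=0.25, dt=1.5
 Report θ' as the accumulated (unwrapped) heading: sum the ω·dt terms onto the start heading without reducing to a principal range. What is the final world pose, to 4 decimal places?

step 1: θ'=1.3798 (R=-0.5000) → pose (-2.8615, -2.4221, 1.3798)
step 2: θ'=1.3798 (straight) → pose (-2.7428, -1.8085, 1.3798)
step 3: θ'=0.3798 (R=-0.3750) → pose (-2.5137, -1.5314, 0.3798)
step 4: θ'=0.7548 (R=4.0000) → pose (-1.2560, -0.7301, 0.7548)

(-1.2560, -0.7301, 0.7548)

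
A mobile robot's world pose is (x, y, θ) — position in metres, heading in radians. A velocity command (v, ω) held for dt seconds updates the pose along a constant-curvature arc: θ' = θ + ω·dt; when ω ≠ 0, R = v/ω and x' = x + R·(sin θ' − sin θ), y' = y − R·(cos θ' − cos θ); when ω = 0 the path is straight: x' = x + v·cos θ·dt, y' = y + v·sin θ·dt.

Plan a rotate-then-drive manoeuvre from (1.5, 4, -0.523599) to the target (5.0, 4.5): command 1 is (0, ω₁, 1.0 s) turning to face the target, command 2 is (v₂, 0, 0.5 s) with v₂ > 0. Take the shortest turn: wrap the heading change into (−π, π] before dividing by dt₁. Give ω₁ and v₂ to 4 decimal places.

heading to target = atan2(4.5−4, 5−1.5) = 0.1419
Δθ = wrap(0.1419 − -0.5236) = 0.6655; ω₁ = Δθ/dt₁ = 0.6655
distance = √((5−1.5)² + (4.5−4)²) = 3.5355; v₂ = distance/dt₂ = 7.0711

ω₁ = 0.6655, v₂ = 7.0711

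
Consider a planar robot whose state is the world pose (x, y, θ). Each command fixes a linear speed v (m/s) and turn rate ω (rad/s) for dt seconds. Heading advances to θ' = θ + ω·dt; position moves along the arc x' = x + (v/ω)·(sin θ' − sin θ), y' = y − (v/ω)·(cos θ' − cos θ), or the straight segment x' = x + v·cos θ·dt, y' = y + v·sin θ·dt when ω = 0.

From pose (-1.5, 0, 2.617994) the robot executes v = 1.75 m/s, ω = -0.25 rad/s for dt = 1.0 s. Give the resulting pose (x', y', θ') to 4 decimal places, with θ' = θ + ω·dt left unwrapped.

(-2.8910, 1.0544, 2.3680)

θ' = 2.6180 + -0.25·1.0 = 2.3680
R = v/ω = 1.75/-0.25 = -7.0000
x' = -1.5 + -7.0000·(sin 2.3680 − sin 2.6180) = -2.8910
y' = 0 − -7.0000·(cos 2.3680 − cos 2.6180) = 1.0544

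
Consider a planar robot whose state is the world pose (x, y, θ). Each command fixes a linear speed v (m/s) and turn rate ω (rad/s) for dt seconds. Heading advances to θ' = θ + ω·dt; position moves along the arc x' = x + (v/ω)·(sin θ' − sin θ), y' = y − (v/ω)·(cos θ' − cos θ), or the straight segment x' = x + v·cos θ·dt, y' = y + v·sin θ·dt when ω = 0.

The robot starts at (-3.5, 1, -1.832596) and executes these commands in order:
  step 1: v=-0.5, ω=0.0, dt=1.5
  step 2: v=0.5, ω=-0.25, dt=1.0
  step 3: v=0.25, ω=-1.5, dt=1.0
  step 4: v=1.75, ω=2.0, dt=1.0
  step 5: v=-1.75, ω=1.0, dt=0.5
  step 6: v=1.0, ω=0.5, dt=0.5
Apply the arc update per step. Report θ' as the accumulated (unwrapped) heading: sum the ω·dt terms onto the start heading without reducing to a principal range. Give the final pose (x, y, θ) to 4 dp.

(-4.8762, 0.8462, -0.8326)

step 1: θ'=-1.8326 (straight) → pose (-3.3059, 1.7244, -1.8326)
step 2: θ'=-2.0826 (R=-2.0000) → pose (-3.4940, 1.2626, -2.0826)
step 3: θ'=-3.5826 (R=-0.1667) → pose (-3.7105, 1.1935, -3.5826)
step 4: θ'=-1.5826 (R=0.8750) → pose (-4.9589, 0.4125, -1.5826)
step 5: θ'=-1.0826 (R=-1.7500) → pose (-5.1632, 1.2540, -1.0826)
step 6: θ'=-0.8326 (R=2.0000) → pose (-4.8762, 0.8462, -0.8326)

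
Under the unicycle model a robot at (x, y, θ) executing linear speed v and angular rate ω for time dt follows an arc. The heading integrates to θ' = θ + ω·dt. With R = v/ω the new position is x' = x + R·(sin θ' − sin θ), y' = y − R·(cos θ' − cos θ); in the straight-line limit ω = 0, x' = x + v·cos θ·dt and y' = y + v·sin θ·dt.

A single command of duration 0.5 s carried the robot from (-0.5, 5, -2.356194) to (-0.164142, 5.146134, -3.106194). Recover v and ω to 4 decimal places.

Δθ = -3.106194 − -2.356194 = -0.750000
ω = Δθ/dt = -0.750000/0.5 = -1.5000
R = Δx/(sin θ' − sin θ) = 0.5000
v = R·ω = 0.5000·-1.5000 = -0.7500

v = -0.7500, ω = -1.5000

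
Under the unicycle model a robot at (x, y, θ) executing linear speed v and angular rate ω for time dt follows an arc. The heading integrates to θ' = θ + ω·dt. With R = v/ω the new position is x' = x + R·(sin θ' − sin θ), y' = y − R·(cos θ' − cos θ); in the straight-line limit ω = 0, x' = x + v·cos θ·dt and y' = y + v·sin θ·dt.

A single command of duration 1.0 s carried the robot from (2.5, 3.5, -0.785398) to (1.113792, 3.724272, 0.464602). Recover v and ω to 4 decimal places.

Δθ = 0.464602 − -0.785398 = 1.250000
ω = Δθ/dt = 1.250000/1.0 = 1.2500
R = Δx/(sin θ' − sin θ) = -1.2000
v = R·ω = -1.2000·1.2500 = -1.5000

v = -1.5000, ω = 1.2500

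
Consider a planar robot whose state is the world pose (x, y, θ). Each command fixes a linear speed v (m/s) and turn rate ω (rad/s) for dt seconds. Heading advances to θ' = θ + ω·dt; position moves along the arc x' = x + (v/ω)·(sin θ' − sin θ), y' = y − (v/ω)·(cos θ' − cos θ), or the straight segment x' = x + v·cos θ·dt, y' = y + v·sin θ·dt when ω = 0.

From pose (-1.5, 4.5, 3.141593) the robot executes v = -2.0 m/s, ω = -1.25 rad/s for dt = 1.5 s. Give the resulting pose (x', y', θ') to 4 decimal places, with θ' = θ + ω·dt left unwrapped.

θ' = 3.1416 + -1.25·1.5 = 1.2666
R = v/ω = -2.0/-1.25 = 1.6000
x' = -1.5 + 1.6000·(sin 1.2666 − sin 3.1416) = 0.0265
y' = 4.5 − 1.6000·(cos 1.2666 − cos 3.1416) = 2.4207

(0.0265, 2.4207, 1.2666)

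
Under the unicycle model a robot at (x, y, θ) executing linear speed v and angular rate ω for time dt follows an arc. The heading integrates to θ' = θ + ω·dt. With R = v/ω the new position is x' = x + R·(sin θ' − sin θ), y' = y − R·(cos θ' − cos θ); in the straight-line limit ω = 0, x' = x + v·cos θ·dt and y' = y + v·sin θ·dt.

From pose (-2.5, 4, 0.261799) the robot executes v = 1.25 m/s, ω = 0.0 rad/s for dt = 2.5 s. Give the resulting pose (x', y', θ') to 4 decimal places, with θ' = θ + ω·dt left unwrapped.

θ' = 0.2618 + 0.0·2.5 = 0.2618
ω = 0 → straight: x' = -2.5 + 1.25·cos(0.2618)·2.5 = 0.5185
y' = 4 + 1.25·sin(0.2618)·2.5 = 4.8088

(0.5185, 4.8088, 0.2618)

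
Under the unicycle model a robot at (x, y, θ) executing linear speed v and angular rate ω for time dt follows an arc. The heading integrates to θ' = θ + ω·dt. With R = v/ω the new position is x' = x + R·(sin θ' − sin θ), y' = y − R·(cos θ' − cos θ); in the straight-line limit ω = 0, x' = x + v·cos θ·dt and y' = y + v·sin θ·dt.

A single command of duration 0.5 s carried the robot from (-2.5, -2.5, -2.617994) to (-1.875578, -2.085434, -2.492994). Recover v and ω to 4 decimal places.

v = -1.5000, ω = 0.2500

Δθ = -2.492994 − -2.617994 = 0.125000
ω = Δθ/dt = 0.125000/0.5 = 0.2500
R = Δx/(sin θ' − sin θ) = -6.0000
v = R·ω = -6.0000·0.2500 = -1.5000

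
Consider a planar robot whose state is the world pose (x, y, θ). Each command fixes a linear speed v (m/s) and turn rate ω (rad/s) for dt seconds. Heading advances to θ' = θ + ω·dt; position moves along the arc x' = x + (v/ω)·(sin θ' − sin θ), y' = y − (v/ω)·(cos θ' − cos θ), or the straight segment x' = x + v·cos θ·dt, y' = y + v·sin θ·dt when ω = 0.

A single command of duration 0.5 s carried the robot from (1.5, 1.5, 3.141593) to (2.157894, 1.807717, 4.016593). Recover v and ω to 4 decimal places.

Δθ = 4.016593 − 3.141593 = 0.875000
ω = Δθ/dt = 0.875000/0.5 = 1.7500
R = Δx/(sin θ' − sin θ) = -0.8571
v = R·ω = -0.8571·1.7500 = -1.5000

v = -1.5000, ω = 1.7500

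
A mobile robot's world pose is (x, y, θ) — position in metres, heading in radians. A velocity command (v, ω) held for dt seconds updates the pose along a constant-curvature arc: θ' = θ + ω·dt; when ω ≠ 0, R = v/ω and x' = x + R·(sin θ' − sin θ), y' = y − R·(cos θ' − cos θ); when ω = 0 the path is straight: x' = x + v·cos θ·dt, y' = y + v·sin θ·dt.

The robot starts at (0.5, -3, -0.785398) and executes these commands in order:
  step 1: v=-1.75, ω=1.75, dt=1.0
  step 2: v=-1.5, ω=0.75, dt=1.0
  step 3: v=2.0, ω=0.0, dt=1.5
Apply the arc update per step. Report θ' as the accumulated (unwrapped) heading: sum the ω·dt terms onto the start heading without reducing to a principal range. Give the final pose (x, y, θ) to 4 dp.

(-1.7946, -1.5944, 1.7146)

step 1: θ'=0.9646 (R=-1.0000) → pose (-1.0289, -3.1374, 0.9646)
step 2: θ'=1.7146 (R=-2.0000) → pose (-1.3646, -4.5635, 1.7146)
step 3: θ'=1.7146 (straight) → pose (-1.7946, -1.5944, 1.7146)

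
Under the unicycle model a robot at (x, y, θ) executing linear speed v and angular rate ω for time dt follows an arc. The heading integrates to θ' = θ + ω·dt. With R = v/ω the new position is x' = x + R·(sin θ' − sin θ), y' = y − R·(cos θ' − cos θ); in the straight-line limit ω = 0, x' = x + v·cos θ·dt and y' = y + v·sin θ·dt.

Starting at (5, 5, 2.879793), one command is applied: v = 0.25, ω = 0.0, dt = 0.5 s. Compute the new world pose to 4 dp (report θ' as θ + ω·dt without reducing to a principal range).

θ' = 2.8798 + 0.0·0.5 = 2.8798
ω = 0 → straight: x' = 5 + 0.25·cos(2.8798)·0.5 = 4.8793
y' = 5 + 0.25·sin(2.8798)·0.5 = 5.0324

(4.8793, 5.0324, 2.8798)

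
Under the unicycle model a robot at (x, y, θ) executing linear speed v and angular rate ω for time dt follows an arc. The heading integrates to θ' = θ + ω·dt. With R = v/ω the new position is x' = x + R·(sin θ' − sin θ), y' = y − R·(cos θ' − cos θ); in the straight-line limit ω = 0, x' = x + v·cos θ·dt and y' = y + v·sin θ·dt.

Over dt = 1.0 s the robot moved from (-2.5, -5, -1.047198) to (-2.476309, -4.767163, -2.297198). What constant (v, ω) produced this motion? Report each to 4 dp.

v = -0.2500, ω = -1.2500

Δθ = -2.297198 − -1.047198 = -1.250000
ω = Δθ/dt = -1.250000/1.0 = -1.2500
R = −Δy/(cos θ' − cos θ) = 0.2000
v = R·ω = 0.2000·-1.2500 = -0.2500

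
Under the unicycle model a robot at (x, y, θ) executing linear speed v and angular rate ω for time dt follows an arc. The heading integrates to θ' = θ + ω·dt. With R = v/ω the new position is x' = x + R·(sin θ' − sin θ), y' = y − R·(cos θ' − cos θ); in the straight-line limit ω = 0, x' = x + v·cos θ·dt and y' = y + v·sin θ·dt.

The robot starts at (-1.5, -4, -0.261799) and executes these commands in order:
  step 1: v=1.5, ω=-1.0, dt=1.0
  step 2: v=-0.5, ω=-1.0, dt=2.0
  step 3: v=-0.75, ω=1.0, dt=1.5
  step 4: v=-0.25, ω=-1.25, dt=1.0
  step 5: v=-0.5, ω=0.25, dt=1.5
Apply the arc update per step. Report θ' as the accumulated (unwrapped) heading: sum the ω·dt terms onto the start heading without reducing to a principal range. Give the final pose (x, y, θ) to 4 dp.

(1.7822, -3.3491, -2.6368)

step 1: θ'=-1.2618 (R=-1.5000) → pose (-0.4593, -4.9927, -1.2618)
step 2: θ'=-3.2618 (R=0.5000) → pose (0.0770, -4.3443, -3.2618)
step 3: θ'=-1.7618 (R=-0.7500) → pose (0.9033, -3.7421, -1.7618)
step 4: θ'=-3.0118 (R=0.2000) → pose (1.0738, -3.5817, -3.0118)
step 5: θ'=-2.6368 (R=-2.0000) → pose (1.7822, -3.3491, -2.6368)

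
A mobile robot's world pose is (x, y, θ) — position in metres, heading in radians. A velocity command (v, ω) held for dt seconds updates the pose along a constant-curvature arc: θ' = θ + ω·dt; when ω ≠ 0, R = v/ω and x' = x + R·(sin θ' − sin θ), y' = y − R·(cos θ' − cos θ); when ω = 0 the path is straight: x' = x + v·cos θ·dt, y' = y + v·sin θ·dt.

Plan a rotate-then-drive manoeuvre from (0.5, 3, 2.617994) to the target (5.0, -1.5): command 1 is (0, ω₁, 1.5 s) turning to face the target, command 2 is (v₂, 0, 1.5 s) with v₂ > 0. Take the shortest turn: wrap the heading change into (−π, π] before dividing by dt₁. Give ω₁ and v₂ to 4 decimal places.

ω₁ = 1.9199, v₂ = 4.2426

heading to target = atan2(-1.5−3, 5−0.5) = -0.7854
Δθ = wrap(-0.7854 − 2.6180) = 2.8798; ω₁ = Δθ/dt₁ = 1.9199
distance = √((5−0.5)² + (-1.5−3)²) = 6.3640; v₂ = distance/dt₂ = 4.2426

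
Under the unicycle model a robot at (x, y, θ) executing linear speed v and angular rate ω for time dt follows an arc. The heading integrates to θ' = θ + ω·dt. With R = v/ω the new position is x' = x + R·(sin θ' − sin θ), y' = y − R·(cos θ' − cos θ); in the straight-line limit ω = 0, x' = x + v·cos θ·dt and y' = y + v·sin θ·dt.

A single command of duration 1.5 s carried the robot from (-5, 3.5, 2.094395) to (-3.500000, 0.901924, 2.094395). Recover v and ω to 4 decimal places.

Δθ = 2.094395 − 2.094395 = 0.000000
ω = Δθ/dt = 0.000000/1.5 = 0.0000
ω = 0 → v = (Δx·cos θ + Δy·sin θ)/dt = -2.0000

v = -2.0000, ω = 0.0000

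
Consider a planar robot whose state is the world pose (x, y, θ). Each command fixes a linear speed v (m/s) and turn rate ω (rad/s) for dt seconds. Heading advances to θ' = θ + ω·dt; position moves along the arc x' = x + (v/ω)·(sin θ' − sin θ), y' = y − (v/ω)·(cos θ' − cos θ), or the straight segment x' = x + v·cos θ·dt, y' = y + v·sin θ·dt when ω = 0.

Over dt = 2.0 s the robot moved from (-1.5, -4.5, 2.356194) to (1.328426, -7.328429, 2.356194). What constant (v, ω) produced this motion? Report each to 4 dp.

Δθ = 2.356194 − 2.356194 = 0.000000
ω = Δθ/dt = 0.000000/2.0 = 0.0000
ω = 0 → v = (Δx·cos θ + Δy·sin θ)/dt = -2.0000

v = -2.0000, ω = 0.0000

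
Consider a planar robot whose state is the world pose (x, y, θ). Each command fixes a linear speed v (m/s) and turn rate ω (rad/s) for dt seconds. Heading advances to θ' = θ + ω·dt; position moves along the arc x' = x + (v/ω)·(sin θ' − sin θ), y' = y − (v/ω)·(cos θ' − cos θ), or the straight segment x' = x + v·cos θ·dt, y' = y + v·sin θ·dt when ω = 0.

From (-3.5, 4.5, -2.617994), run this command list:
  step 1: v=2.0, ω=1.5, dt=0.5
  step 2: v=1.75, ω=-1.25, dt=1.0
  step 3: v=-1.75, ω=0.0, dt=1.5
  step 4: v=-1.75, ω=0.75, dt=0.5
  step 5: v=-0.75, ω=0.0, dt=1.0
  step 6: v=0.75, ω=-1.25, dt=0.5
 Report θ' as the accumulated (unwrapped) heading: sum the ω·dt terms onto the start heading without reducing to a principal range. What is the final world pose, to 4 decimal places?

step 1: θ'=-1.8680 (R=1.3333) → pose (-4.1082, 3.7358, -1.8680)
step 2: θ'=-3.1180 (R=-1.4000) → pose (-5.4138, 2.7461, -3.1180)
step 3: θ'=-3.1180 (straight) → pose (-2.7895, 2.8081, -3.1180)
step 4: θ'=-2.7430 (R=-2.3333) → pose (-1.9390, 2.9903, -2.7430)
step 5: θ'=-2.7430 (straight) → pose (-1.2478, 3.2814, -2.7430)
step 6: θ'=-3.3680 (R=-0.6000) → pose (-1.6153, 3.2497, -3.3680)

(-1.6153, 3.2497, -3.3680)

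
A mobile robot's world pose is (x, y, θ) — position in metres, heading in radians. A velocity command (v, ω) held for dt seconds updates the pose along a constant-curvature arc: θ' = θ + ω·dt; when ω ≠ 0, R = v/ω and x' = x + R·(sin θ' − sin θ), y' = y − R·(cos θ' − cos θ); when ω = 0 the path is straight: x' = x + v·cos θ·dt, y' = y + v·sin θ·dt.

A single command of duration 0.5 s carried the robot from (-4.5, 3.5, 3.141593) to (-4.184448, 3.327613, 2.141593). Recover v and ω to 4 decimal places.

Δθ = 2.141593 − 3.141593 = -1.000000
ω = Δθ/dt = -1.000000/0.5 = -2.0000
R = Δx/(sin θ' − sin θ) = 0.3750
v = R·ω = 0.3750·-2.0000 = -0.7500

v = -0.7500, ω = -2.0000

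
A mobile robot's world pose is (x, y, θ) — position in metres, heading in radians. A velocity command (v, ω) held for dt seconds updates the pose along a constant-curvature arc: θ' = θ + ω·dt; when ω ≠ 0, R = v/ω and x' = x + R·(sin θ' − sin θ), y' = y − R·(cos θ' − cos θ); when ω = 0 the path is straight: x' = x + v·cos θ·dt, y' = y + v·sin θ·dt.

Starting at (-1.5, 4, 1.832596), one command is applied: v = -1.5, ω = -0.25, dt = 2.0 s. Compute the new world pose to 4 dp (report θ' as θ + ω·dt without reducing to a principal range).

(-1.4650, 1.0314, 1.3326)

θ' = 1.8326 + -0.25·2.0 = 1.3326
R = v/ω = -1.5/-0.25 = 6.0000
x' = -1.5 + 6.0000·(sin 1.3326 − sin 1.8326) = -1.4650
y' = 4 − 6.0000·(cos 1.3326 − cos 1.8326) = 1.0314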